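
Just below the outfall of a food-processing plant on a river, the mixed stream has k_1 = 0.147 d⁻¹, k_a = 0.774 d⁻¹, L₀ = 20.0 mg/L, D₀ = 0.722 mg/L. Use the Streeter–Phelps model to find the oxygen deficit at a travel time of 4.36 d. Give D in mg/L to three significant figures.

D ≈ 2.33 mg/L

k_1 L₀/(k_a−k_1) = 0.147×20.0/(0.774−0.147) = 2.940/0.6270 = 4.689 mg/L.
e^(−k_1 t) = e^(−0.147×4.360) = 0.5268; e^(−k_a t) = e^(−0.774×4.360) = 0.03423.
D = 4.689 × (0.5268 − 0.03423) + 0.722 × 0.03423 = 2.310 + 0.02471 = 2.334 mg/L.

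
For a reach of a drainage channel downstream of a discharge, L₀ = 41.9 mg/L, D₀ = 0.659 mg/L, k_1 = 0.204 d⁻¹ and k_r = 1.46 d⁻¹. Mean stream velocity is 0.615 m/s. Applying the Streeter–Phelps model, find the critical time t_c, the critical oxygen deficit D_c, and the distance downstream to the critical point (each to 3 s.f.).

With k_r/k_1 = 7.157 and 1 − D₀(k_r−k_1)/(k_1 L₀) = 0.9032,
t_c = ln(7.157 × 0.9032) / (1.46 − 0.204) = ln(6.464) / 1.256 = 1.866/1.256 = 1.486 d.
L(t_c) = L₀ e^(−k_1 t_c) = 41.9 × 0.7385 = 30.94 mg/L, and at the critical point k_r D_c = k_1 L, so D_c = (0.204/1.46) × 30.94 = 4.324 mg/L.
x_c = v t_c = 0.615 m/s × 1.486 d × 86400 s/d = 78950 m ≈ 79.0 km.

t_c ≈ 1.49 d; D_c ≈ 4.32 mg/L; x_c ≈ 79.0 km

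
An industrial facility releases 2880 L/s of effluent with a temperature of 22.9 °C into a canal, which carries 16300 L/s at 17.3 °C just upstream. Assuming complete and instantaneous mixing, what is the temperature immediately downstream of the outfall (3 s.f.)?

Flow-weighted mixing: C = (Q_r C_r + Q_w C_w)/(Q_r + Q_w)
= (16300×17.3 + 2880×22.9)/(16300 + 2880) = 347900/19180 = 18.14 °C.

18.1 °C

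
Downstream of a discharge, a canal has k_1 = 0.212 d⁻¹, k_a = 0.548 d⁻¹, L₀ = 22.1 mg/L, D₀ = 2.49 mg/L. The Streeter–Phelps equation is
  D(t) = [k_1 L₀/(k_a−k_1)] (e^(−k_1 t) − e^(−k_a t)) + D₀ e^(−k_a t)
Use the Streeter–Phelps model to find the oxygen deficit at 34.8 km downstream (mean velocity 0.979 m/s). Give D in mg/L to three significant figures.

D ≈ 3.64 mg/L

Travel time t = x/v = 34.8 km / (0.979 m/s) = 34800 m / 0.979 m/s = 35550 s = 0.4114 d.
k_1 L₀/(k_a−k_1) = 0.212×22.1/(0.548−0.212) = 4.685/0.3360 = 13.94 mg/L.
e^(−k_1 t) = e^(−0.212×0.4114) = 0.9165; e^(−k_a t) = e^(−0.548×0.4114) = 0.7982.
D = 13.94 × (0.9165 − 0.7982) + 2.49 × 0.7982 = 1.650 + 1.987 = 3.637 mg/L.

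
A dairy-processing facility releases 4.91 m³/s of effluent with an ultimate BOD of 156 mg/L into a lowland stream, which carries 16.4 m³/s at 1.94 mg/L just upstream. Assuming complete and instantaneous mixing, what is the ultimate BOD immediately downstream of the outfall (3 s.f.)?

37.4 mg/L

Flow-weighted mixing: C = (Q_r C_r + Q_w C_w)/(Q_r + Q_w)
= (16.4×1.94 + 4.91×156)/(16.4 + 4.91) = 797.8/21.31 = 37.44 mg/L.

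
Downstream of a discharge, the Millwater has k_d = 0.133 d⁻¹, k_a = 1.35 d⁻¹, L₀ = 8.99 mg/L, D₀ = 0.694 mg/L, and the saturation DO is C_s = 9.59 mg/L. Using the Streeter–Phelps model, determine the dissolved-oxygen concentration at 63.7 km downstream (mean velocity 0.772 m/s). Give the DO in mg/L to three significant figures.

DO ≈ 8.80 mg/L

Travel time t = x/v = 63.7 km / (0.772 m/s) = 63700 m / 0.772 m/s = 82510 s = 0.9550 d.
k_d L₀/(k_a−k_d) = 0.133×8.99/(1.35−0.133) = 1.196/1.217 = 0.9825 mg/L.
e^(−k_d t) = e^(−0.133×0.9550) = 0.8807; e^(−k_a t) = e^(−1.35×0.9550) = 0.2755.
D = 0.9825 × (0.8807 − 0.2755) + 0.694 × 0.2755 = 0.5946 + 0.1912 = 0.7858 mg/L.
DO = C_s − D = 9.59 − 0.7858 = 8.804 mg/L.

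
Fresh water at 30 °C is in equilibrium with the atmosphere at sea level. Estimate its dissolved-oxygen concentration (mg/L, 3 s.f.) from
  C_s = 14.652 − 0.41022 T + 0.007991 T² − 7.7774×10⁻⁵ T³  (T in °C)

C_s ≈ 7.44 mg/L

C_s = 14.652 − 0.41022×30 + 0.007991×30² − 7.7774×10⁻⁵×30³ = 7.437 mg/L.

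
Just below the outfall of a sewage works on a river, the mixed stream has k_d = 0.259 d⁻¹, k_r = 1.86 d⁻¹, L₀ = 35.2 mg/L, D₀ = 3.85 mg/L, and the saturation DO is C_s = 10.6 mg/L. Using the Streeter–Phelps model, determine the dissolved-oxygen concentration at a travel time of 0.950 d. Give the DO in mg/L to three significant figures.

k_d L₀/(k_r−k_d) = 0.259×35.2/(1.86−0.259) = 9.117/1.601 = 5.694 mg/L.
e^(−k_d t) = e^(−0.259×0.9500) = 0.7819; e^(−k_r t) = e^(−1.86×0.9500) = 0.1708.
D = 5.694 × (0.7819 − 0.1708) + 3.85 × 0.1708 = 3.480 + 0.6578 = 4.137 mg/L.
DO = C_s − D = 10.6 − 4.137 = 6.463 mg/L.

DO ≈ 6.46 mg/L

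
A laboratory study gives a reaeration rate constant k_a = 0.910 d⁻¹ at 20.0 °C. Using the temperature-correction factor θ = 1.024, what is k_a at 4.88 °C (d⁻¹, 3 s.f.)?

k_a(T₂) = k_a(T₁) · θ^(T₂−T₁) = 0.910 × 1.024^(4.88−20.0)
= 0.910 × 1.024^-15.1 = 0.910 × 0.6987 = 0.6358 d⁻¹.

k_a ≈ 0.636 d⁻¹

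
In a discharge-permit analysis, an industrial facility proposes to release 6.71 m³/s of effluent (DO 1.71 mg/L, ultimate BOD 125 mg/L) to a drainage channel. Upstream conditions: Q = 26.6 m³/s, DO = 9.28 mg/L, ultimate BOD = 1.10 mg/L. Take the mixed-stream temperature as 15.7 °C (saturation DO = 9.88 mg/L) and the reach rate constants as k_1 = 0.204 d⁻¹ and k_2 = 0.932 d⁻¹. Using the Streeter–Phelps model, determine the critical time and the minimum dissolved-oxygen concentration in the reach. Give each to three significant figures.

Mixed DO = (26.6×9.28 + 6.71×1.71)/(26.6+6.71) = 258.3/33.31 = 7.755 mg/L.
Mixed L₀ = (26.6×1.10 + 6.71×125)/(33.31) = 868.0/33.31 = 26.06 mg/L.
Initial deficit D₀ = C_s − DO₀ = 9.88 − 7.755 = 2.125 mg/L.
t_c = (1/0.7280) ln[(0.932/0.204)(1 − 2.125×0.7280/(0.204×26.06))] = 1.374 × ln(3.239) = 1.614 d.
D_c = (0.204/0.932) × 26.06 × e^(−0.204×1.614) = 0.2189 × 26.06 × 0.7194 = 4.103 mg/L.
Minimum DO = 9.88 − 4.103 = 5.777 mg/L.

t_c ≈ 1.61 d; minimum DO ≈ 5.78 mg/L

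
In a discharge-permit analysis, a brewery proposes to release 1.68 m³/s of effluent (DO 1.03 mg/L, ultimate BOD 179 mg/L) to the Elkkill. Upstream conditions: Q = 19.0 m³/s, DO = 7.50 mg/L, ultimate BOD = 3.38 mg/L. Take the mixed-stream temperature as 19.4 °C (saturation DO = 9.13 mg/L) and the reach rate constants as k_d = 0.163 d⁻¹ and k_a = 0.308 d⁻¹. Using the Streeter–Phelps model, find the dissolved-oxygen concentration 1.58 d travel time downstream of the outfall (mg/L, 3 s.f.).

DO ≈ 4.67 mg/L

Mixed DO = (19.0×7.50 + 1.68×1.03)/(19.0+1.68) = 144.2/20.68 = 6.974 mg/L.
Mixed L₀ = (19.0×3.38 + 1.68×179)/(20.68) = 364.9/20.68 = 17.65 mg/L.
Initial deficit D₀ = C_s − DO₀ = 9.13 − 6.974 = 2.156 mg/L.
D(1.58) = [0.163×17.65/(0.308−0.163)](e^(−0.163×1.58) − e^(−0.308×1.58)) + 2.156 e^(−0.308×1.58)
= 19.84 × (0.7730 − 0.6147) + 2.156 × 0.6147 = 4.465 mg/L.
DO = 9.13 − 4.465 = 4.665 mg/L.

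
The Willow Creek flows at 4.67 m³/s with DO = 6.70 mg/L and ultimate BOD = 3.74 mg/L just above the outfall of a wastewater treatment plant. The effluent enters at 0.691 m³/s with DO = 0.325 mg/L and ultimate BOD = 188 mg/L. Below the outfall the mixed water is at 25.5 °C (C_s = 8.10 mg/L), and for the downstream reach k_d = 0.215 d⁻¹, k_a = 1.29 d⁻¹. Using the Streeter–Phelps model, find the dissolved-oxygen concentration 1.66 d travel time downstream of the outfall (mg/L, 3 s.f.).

Mixed DO = (4.67×6.70 + 0.691×0.325)/(4.67+0.691) = 31.51/5.361 = 5.878 mg/L.
Mixed L₀ = (4.67×3.74 + 0.691×188)/(5.361) = 147.4/5.361 = 27.49 mg/L.
Initial deficit D₀ = C_s − DO₀ = 8.10 − 5.878 = 2.222 mg/L.
D(1.66) = [0.215×27.49/(1.29−0.215)](e^(−0.215×1.66) − e^(−1.29×1.66)) + 2.222 e^(−1.29×1.66)
= 5.498 × (0.6998 − 0.1175) + 2.222 × 0.1175 = 3.463 mg/L.
DO = 8.10 − 3.463 = 4.637 mg/L.

DO ≈ 4.64 mg/L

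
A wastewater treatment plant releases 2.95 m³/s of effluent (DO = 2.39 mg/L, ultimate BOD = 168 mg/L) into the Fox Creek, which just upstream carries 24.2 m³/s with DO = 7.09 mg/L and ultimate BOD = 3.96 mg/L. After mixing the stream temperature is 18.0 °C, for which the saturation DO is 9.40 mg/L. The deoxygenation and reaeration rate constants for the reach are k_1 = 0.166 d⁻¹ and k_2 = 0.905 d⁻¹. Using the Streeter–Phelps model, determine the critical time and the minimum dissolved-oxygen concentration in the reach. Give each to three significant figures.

t_c ≈ 1.13 d; minimum DO ≈ 6.09 mg/L

Mixed DO = (24.2×7.09 + 2.95×2.39)/(24.2+2.95) = 178.6/27.15 = 6.579 mg/L.
Mixed L₀ = (24.2×3.96 + 2.95×168)/(27.15) = 591.4/27.15 = 21.78 mg/L.
Initial deficit D₀ = C_s − DO₀ = 9.40 − 6.579 = 2.821 mg/L.
t_c = (1/0.7390) ln[(0.905/0.166)(1 − 2.821×0.7390/(0.166×21.78))] = 1.353 × ln(2.309) = 1.132 d.
D_c = (0.166/0.905) × 21.78 × e^(−0.166×1.132) = 0.1834 × 21.78 × 0.8286 = 3.311 mg/L.
Minimum DO = 9.40 − 3.311 = 6.089 mg/L.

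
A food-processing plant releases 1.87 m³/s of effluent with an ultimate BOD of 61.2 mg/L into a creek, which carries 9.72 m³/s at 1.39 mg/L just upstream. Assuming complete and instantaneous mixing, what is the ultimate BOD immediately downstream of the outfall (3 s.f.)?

Flow-weighted mixing: C = (Q_r C_r + Q_w C_w)/(Q_r + Q_w)
= (9.72×1.39 + 1.87×61.2)/(9.72 + 1.87) = 128.0/11.59 = 11.04 mg/L.

11.0 mg/L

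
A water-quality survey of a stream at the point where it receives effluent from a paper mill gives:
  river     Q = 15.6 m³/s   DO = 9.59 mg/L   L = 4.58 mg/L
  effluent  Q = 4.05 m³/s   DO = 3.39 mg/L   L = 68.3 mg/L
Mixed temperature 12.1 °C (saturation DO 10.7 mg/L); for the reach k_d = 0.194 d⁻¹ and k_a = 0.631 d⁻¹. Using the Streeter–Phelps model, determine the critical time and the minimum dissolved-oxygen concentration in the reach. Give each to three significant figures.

t_c ≈ 1.87 d; minimum DO ≈ 6.91 mg/L

Mixed DO = (15.6×9.59 + 4.05×3.39)/(15.6+4.05) = 163.3/19.65 = 8.312 mg/L.
Mixed L₀ = (15.6×4.58 + 4.05×68.3)/(19.65) = 348.1/19.65 = 17.71 mg/L.
Initial deficit D₀ = C_s − DO₀ = 10.7 − 8.312 = 2.388 mg/L.
t_c = (1/0.4370) ln[(0.631/0.194)(1 − 2.388×0.4370/(0.194×17.71))] = 2.288 × ln(2.265) = 1.871 d.
D_c = (0.194/0.631) × 17.71 × e^(−0.194×1.871) = 0.3074 × 17.71 × 0.6956 = 3.788 mg/L.
Minimum DO = 10.7 − 3.788 = 6.912 mg/L.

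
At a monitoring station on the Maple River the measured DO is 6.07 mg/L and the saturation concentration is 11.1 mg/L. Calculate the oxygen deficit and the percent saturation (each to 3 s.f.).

D ≈ 5.03 mg/L; 54.7 % saturation

D = C_s − C = 11.1 − 6.07 = 5.03 mg/L.
% saturation = 6.07/11.1 × 100 = 54.7 %.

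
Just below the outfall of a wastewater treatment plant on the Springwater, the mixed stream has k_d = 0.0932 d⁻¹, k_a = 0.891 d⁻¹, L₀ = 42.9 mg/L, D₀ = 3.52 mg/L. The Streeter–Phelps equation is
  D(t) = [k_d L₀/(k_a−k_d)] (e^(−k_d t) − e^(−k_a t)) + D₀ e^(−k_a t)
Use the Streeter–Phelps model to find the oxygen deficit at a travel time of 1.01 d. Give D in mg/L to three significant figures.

k_d L₀/(k_a−k_d) = 0.0932×42.9/(0.891−0.0932) = 3.998/0.7978 = 5.012 mg/L.
e^(−k_d t) = e^(−0.0932×1.010) = 0.9102; e^(−k_a t) = e^(−0.891×1.010) = 0.4066.
D = 5.012 × (0.9102 − 0.4066) + 3.52 × 0.4066 = 2.524 + 1.431 = 3.955 mg/L.

D ≈ 3.95 mg/L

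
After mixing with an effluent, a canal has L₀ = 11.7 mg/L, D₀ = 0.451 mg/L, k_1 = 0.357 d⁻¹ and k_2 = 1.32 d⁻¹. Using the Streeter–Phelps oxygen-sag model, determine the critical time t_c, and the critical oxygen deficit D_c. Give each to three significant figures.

t_c ≈ 1.24 d; D_c ≈ 2.03 mg/L

With k_2/k_1 = 3.697 and 1 − D₀(k_2−k_1)/(k_1 L₀) = 0.8960,
t_c = ln(3.697 × 0.8960) / (1.32 − 0.357) = ln(3.313) / 0.9630 = 1.198/0.9630 = 1.244 d.
L(t_c) = L₀ e^(−k_1 t_c) = 11.7 × 0.6414 = 7.505 mg/L, and at the critical point k_2 D_c = k_1 L, so D_c = (0.357/1.32) × 7.505 = 2.030 mg/L.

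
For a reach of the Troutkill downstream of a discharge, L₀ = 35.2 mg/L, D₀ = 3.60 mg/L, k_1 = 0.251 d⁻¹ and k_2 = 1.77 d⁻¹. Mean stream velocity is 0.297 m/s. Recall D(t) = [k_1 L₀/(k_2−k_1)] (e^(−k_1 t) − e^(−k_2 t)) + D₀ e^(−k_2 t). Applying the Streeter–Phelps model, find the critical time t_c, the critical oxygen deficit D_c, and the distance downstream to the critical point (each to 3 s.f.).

With k_2/k_1 = 7.052 and 1 − D₀(k_2−k_1)/(k_1 L₀) = 0.3811,
t_c = ln(7.052 × 0.3811) / (1.77 − 0.251) = ln(2.687) / 1.519 = 0.9885/1.519 = 0.6508 d.
D_c = (k_1/k_2) L₀ e^(−k_1 t_c) = (0.251/1.77) × 35.2 × e^(−0.251×0.6508) = 0.1418 × 35.2 × 0.8493 = 4.239 mg/L.
x_c = v t_c = 0.297 m/s × 0.6508 d × 86400 s/d = 16700 m ≈ 16.7 km.

t_c ≈ 0.651 d; D_c ≈ 4.24 mg/L; x_c ≈ 16.7 km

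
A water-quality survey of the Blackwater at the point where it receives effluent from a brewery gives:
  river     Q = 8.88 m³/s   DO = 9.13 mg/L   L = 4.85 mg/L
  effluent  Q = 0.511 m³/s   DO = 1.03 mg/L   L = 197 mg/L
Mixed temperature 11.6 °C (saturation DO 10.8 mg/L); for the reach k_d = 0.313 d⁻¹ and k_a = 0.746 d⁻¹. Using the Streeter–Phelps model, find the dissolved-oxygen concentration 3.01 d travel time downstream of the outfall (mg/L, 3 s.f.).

Mixed DO = (8.88×9.13 + 0.511×1.03)/(8.88+0.511) = 81.60/9.391 = 8.689 mg/L.
Mixed L₀ = (8.88×4.85 + 0.511×197)/(9.391) = 143.7/9.391 = 15.31 mg/L.
Initial deficit D₀ = C_s − DO₀ = 10.8 − 8.689 = 2.111 mg/L.
D(3.01) = [0.313×15.31/(0.746−0.313)](e^(−0.313×3.01) − e^(−0.746×3.01)) + 2.111 e^(−0.746×3.01)
= 11.06 × (0.3898 − 0.1059) + 2.111 × 0.1059 = 3.365 mg/L.
DO = 10.8 − 3.365 = 7.435 mg/L.

DO ≈ 7.44 mg/L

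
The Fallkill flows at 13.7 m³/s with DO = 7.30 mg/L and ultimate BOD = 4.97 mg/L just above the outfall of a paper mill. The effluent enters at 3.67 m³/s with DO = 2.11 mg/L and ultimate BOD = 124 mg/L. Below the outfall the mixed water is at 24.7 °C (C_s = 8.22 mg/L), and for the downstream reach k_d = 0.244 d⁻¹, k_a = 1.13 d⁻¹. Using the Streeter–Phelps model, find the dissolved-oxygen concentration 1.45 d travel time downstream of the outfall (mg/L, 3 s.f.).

DO ≈ 3.62 mg/L

Mixed DO = (13.7×7.30 + 3.67×2.11)/(13.7+3.67) = 107.8/17.37 = 6.203 mg/L.
Mixed L₀ = (13.7×4.97 + 3.67×124)/(17.37) = 523.2/17.37 = 30.12 mg/L.
Initial deficit D₀ = C_s − DO₀ = 8.22 − 6.203 = 2.017 mg/L.
D(1.45) = [0.244×30.12/(1.13−0.244)](e^(−0.244×1.45) − e^(−1.13×1.45)) + 2.017 e^(−1.13×1.45)
= 8.295 × (0.7020 − 0.1943) + 2.017 × 0.1943 = 4.603 mg/L.
DO = 8.22 − 4.603 = 3.617 mg/L.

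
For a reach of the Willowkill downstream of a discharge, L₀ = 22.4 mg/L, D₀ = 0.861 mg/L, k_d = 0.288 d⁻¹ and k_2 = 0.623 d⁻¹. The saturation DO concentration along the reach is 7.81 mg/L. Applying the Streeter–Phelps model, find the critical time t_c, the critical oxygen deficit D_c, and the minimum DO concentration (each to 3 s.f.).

t_c ≈ 2.17 d; D_c ≈ 5.55 mg/L; min DO ≈ 2.26 mg/L

At the critical point dD/dt = 0, so k_d L₀ e^(−k_d t) = k_2 D. Substituting D(t) from the Streeter–Phelps equation and solving for t gives
t_c = ln[(k_2/k_d)(1 − D₀(k_2−k_d)/(k_d L₀))] / (k_2−k_d).
Here k_2−k_d = 0.3350 d⁻¹ and 1 − D₀(k_2−k_d)/(k_d L₀) = 1 − 0.861×0.3350/(0.288×22.4) = 0.9553, so
t_c = ln(2.163 × 0.9553) / 0.3350 = 0.7258 / 0.3350 = 2.167 d.
L(t_c) = L₀ e^(−k_d t_c) = 22.4 × 0.5358 = 12.00 mg/L, and at the critical point k_2 D_c = k_d L, so D_c = (0.288/0.623) × 12.00 = 5.548 mg/L.
Minimum DO = C_s − D_c = 7.81 − 5.548 = 2.262 mg/L.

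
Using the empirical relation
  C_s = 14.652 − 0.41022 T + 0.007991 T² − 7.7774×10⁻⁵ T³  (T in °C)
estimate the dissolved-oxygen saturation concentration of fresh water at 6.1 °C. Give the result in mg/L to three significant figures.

C_s = 14.652 − 0.41022×6.1 + 0.007991×6.1² − 7.7774×10⁻⁵×6.1³ = 12.43 mg/L.

C_s ≈ 12.4 mg/L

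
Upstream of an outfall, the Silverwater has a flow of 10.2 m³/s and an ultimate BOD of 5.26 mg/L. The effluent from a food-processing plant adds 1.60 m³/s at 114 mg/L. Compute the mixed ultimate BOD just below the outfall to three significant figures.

Flow-weighted mixing: C = (Q_r C_r + Q_w C_w)/(Q_r + Q_w)
= (10.2×5.26 + 1.60×114)/(10.2 + 1.60) = 236.1/11.80 = 20.00 mg/L.

20.0 mg/L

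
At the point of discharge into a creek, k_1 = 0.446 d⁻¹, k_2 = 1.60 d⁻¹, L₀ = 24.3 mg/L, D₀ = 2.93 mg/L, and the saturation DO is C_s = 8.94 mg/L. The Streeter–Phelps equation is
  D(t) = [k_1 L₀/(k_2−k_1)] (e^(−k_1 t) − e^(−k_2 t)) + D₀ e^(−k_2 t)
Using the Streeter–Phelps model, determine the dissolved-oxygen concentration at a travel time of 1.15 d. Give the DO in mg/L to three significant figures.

DO ≈ 4.34 mg/L

k_1 L₀/(k_2−k_1) = 0.446×24.3/(1.60−0.446) = 10.84/1.154 = 9.392 mg/L.
e^(−k_1 t) = e^(−0.446×1.150) = 0.5988; e^(−k_2 t) = e^(−1.60×1.150) = 0.1588.
D = 9.392 × (0.5988 − 0.1588) + 2.93 × 0.1588 = 4.132 + 0.4653 = 4.597 mg/L.
DO = C_s − D = 8.94 − 4.597 = 4.343 mg/L.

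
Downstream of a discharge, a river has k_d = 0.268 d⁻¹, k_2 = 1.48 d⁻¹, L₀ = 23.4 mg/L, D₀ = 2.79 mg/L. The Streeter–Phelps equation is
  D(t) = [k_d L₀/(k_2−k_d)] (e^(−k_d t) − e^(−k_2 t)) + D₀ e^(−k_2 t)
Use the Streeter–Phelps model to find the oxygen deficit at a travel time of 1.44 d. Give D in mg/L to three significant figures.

k_d L₀/(k_2−k_d) = 0.268×23.4/(1.48−0.268) = 6.271/1.212 = 5.174 mg/L.
e^(−k_d t) = e^(−0.268×1.440) = 0.6798; e^(−k_2 t) = e^(−1.48×1.440) = 0.1187.
D = 5.174 × (0.6798 − 0.1187) + 2.79 × 0.1187 = 2.903 + 0.3312 = 3.235 mg/L.

D ≈ 3.23 mg/L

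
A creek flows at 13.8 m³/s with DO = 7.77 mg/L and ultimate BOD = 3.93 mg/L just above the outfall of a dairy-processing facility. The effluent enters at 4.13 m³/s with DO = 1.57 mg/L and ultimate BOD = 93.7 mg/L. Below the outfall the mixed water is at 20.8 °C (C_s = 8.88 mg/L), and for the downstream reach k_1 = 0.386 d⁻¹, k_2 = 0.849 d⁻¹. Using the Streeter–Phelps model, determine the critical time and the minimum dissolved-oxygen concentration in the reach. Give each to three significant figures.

t_c ≈ 1.42 d; minimum DO ≈ 2.41 mg/L

Mixed DO = (13.8×7.77 + 4.13×1.57)/(13.8+4.13) = 113.7/17.93 = 6.342 mg/L.
Mixed L₀ = (13.8×3.93 + 4.13×93.7)/(17.93) = 441.2/17.93 = 24.61 mg/L.
Initial deficit D₀ = C_s − DO₀ = 8.88 − 6.342 = 2.538 mg/L.
t_c = (1/0.4630) ln[(0.849/0.386)(1 − 2.538×0.4630/(0.386×24.61))] = 2.160 × ln(1.927) = 1.417 d.
D_c = (0.386/0.849) × 24.61 × e^(−0.386×1.417) = 0.4547 × 24.61 × 0.5787 = 6.474 mg/L.
Minimum DO = 8.88 − 6.474 = 2.406 mg/L.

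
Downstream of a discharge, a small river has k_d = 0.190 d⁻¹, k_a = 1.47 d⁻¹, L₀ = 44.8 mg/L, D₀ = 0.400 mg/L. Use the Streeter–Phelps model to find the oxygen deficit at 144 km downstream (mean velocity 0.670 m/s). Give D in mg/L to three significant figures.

D ≈ 3.98 mg/L

Travel time t = x/v = 144 km / (0.670 m/s) = 144000 m / 0.670 m/s = 214900 s = 2.488 d.
k_d L₀/(k_a−k_d) = 0.190×44.8/(1.47−0.190) = 8.512/1.280 = 6.650 mg/L.
e^(−k_d t) = e^(−0.190×2.488) = 0.6234; e^(−k_a t) = e^(−1.47×2.488) = 0.02582.
D = 6.650 × (0.6234 − 0.02582) + 0.400 × 0.02582 = 3.974 + 0.01033 = 3.984 mg/L.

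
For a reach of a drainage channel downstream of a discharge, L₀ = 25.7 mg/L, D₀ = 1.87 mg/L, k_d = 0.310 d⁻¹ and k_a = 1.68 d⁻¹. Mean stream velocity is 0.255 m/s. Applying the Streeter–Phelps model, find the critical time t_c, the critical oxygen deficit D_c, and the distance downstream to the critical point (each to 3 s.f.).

t_c ≈ 0.950 d; D_c ≈ 3.53 mg/L; x_c ≈ 20.9 km

With k_a/k_d = 5.419 and 1 − D₀(k_a−k_d)/(k_d L₀) = 0.6784,
t_c = ln(5.419 × 0.6784) / (1.68 − 0.310) = ln(3.677) / 1.370 = 1.302/1.370 = 0.9504 d.
L(t_c) = L₀ e^(−k_d t_c) = 25.7 × 0.7448 = 19.14 mg/L, and at the critical point k_a D_c = k_d L, so D_c = (0.310/1.68) × 19.14 = 3.532 mg/L.
x_c = v t_c = 0.255 m/s × 0.9504 d × 86400 s/d = 20940 m ≈ 20.9 km.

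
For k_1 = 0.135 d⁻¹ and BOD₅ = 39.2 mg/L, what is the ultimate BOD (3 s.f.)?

L₀ ≈ 79.9 mg/L

BOD₅ = L₀(1 − e^(−5k_1)) ⇒ L₀ = BOD₅ / (1 − e^(−5×0.135))
= 39.2 / (1 − 0.5092) = 39.2 / 0.4908 = 79.86 mg/L.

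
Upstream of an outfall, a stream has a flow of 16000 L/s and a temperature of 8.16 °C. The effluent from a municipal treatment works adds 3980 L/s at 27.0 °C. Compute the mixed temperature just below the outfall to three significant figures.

Flow-weighted mixing: C = (Q_r C_r + Q_w C_w)/(Q_r + Q_w)
= (16000×8.16 + 3980×27.0)/(16000 + 3980) = 238000/19980 = 11.91 °C.

11.9 °C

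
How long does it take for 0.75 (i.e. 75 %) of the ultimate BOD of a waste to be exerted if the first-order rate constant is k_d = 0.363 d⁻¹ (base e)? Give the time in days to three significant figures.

y/L₀ = 1 − e^(−k_d t) = 0.75 ⇒ e^(−k_d t) = 0.250
t = −ln(0.250) / 0.363 = 1.386 / 0.363 = 3.819 d.

t ≈ 3.82 d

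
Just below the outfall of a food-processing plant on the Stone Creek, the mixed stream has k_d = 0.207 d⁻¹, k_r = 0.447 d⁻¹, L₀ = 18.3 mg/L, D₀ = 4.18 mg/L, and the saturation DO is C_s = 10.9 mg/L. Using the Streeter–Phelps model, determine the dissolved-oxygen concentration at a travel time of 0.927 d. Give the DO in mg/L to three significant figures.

DO ≈ 5.54 mg/L

k_d L₀/(k_r−k_d) = 0.207×18.3/(0.447−0.207) = 3.788/0.2400 = 15.78 mg/L.
e^(−k_d t) = e^(−0.207×0.9270) = 0.8254; e^(−k_r t) = e^(−0.447×0.9270) = 0.6608.
D = 15.78 × (0.8254 − 0.6608) + 4.18 × 0.6608 = 2.599 + 2.762 = 5.361 mg/L.
DO = C_s − D = 10.9 − 5.361 = 5.539 mg/L.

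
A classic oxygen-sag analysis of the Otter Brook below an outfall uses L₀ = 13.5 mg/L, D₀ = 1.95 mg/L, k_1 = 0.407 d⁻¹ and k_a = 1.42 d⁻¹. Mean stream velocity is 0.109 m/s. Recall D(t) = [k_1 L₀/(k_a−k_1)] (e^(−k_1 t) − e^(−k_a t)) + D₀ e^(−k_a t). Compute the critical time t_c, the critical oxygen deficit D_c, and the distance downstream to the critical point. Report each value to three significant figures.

With k_a/k_1 = 3.489 and 1 − D₀(k_a−k_1)/(k_1 L₀) = 0.6405,
t_c = ln(3.489 × 0.6405) / (1.42 − 0.407) = ln(2.235) / 1.013 = 0.8041/1.013 = 0.7938 d.
L(t_c) = L₀ e^(−k_1 t_c) = 13.5 × 0.7239 = 9.773 mg/L, and at the critical point k_a D_c = k_1 L, so D_c = (0.407/1.42) × 9.773 = 2.801 mg/L.
x_c = v t_c = 0.109 m/s × 0.7938 d × 86400 s/d = 7475 m ≈ 7.48 km.

t_c ≈ 0.794 d; D_c ≈ 2.80 mg/L; x_c ≈ 7.48 km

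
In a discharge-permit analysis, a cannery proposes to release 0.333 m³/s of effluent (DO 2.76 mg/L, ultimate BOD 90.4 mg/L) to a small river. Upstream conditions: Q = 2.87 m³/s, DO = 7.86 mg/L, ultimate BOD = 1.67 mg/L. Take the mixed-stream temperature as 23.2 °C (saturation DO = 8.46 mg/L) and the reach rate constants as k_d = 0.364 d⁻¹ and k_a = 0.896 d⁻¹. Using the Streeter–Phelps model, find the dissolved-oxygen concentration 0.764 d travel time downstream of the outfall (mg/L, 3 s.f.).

Mixed DO = (2.87×7.86 + 0.333×2.76)/(2.87+0.333) = 23.48/3.203 = 7.330 mg/L.
Mixed L₀ = (2.87×1.67 + 0.333×90.4)/(3.203) = 34.90/3.203 = 10.89 mg/L.
Initial deficit D₀ = C_s − DO₀ = 8.46 − 7.330 = 1.130 mg/L.
D(0.764) = [0.364×10.89/(0.896−0.364)](e^(−0.364×0.764) − e^(−0.896×0.764)) + 1.130 e^(−0.896×0.764)
= 7.454 × (0.7572 − 0.5043) + 1.130 × 0.5043 = 2.455 mg/L.
DO = 8.46 − 2.455 = 6.005 mg/L.

DO ≈ 6.00 mg/L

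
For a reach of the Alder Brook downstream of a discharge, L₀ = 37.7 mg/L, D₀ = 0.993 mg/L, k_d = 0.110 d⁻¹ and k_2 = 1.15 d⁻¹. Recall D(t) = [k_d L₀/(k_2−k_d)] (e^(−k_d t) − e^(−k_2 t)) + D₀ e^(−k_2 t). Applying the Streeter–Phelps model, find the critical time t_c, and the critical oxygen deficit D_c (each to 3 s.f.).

t_c ≈ 1.98 d; D_c ≈ 2.90 mg/L

At the critical point dD/dt = 0, so k_d L₀ e^(−k_d t) = k_2 D. Substituting D(t) from the Streeter–Phelps equation and solving for t gives
t_c = ln[(k_2/k_d)(1 − D₀(k_2−k_d)/(k_d L₀))] / (k_2−k_d).
Here k_2−k_d = 1.040 d⁻¹ and 1 − D₀(k_2−k_d)/(k_d L₀) = 1 − 0.993×1.040/(0.110×37.7) = 0.7510, so
t_c = ln(10.45 × 0.7510) / 1.040 = 2.061 / 1.040 = 1.981 d.
L(t_c) = L₀ e^(−k_d t_c) = 37.7 × 0.8042 = 30.32 mg/L, and at the critical point k_2 D_c = k_d L, so D_c = (0.110/1.15) × 30.32 = 2.900 mg/L.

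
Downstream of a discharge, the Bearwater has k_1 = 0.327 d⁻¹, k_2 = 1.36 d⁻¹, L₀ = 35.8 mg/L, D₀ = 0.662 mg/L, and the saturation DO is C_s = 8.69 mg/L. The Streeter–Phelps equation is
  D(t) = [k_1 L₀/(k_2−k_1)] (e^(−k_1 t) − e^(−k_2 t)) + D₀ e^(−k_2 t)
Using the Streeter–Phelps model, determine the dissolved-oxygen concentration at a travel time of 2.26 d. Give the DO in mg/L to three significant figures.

DO ≈ 3.77 mg/L

k_1 L₀/(k_2−k_1) = 0.327×35.8/(1.36−0.327) = 11.71/1.033 = 11.33 mg/L.
e^(−k_1 t) = e^(−0.327×2.260) = 0.4776; e^(−k_2 t) = e^(−1.36×2.260) = 0.04625.
D = 11.33 × (0.4776 − 0.04625) + 0.662 × 0.04625 = 4.888 + 0.03062 = 4.919 mg/L.
DO = C_s − D = 8.69 − 4.919 = 3.771 mg/L.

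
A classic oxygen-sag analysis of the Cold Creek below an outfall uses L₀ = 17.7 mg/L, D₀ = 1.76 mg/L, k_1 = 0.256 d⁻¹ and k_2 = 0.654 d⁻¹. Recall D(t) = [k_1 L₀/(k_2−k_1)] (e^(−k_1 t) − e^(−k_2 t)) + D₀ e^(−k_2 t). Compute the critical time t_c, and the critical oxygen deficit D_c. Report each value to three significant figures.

t_c ≈ 1.93 d; D_c ≈ 4.22 mg/L

t_c = [1/(k_2−k_1)] ln[(k_2/k_1)(1 − D₀(k_2−k_1)/(k_1 L₀))]
= [1/(0.654−0.256)] ln[(0.654/0.256)(1 − 1.76×0.3980/(0.256×17.7))]
= (1/0.3980) ln[2.555 × 0.8454] = 2.513 × ln(2.160) = 2.513 × 0.7700 = 1.935 d.
L(t_c) = L₀ e^(−k_1 t_c) = 17.7 × 0.6094 = 10.79 mg/L, and at the critical point k_2 D_c = k_1 L, so D_c = (0.256/0.654) × 10.79 = 4.222 mg/L.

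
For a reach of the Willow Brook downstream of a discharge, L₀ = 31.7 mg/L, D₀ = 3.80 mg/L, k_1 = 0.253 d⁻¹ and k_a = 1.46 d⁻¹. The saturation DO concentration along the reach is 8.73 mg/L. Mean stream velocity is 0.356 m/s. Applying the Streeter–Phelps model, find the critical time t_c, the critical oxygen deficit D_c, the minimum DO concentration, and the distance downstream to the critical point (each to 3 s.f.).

t_c ≈ 0.749 d; D_c ≈ 4.54 mg/L; min DO ≈ 4.19 mg/L; x_c ≈ 23.0 km

At the critical point dD/dt = 0, so k_1 L₀ e^(−k_1 t) = k_a D. Substituting D(t) from the Streeter–Phelps equation and solving for t gives
t_c = ln[(k_a/k_1)(1 − D₀(k_a−k_1)/(k_1 L₀))] / (k_a−k_1).
Here k_a−k_1 = 1.207 d⁻¹ and 1 − D₀(k_a−k_1)/(k_1 L₀) = 1 − 3.80×1.207/(0.253×31.7) = 0.4281, so
t_c = ln(5.771 × 0.4281) / 1.207 = 0.9044 / 1.207 = 0.7493 d.
L(t_c) = L₀ e^(−k_1 t_c) = 31.7 × 0.8273 = 26.23 mg/L, and at the critical point k_a D_c = k_1 L, so D_c = (0.253/1.46) × 26.23 = 4.545 mg/L.
Minimum DO = C_s − D_c = 8.73 − 4.545 = 4.185 mg/L.
x_c = v t_c = 0.356 m/s × 0.7493 d × 86400 s/d = 23050 m ≈ 23.0 km.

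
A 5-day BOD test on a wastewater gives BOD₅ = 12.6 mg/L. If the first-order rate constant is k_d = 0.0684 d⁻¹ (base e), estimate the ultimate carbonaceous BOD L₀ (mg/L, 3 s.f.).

L₀ ≈ 43.5 mg/L

BOD₅ = L₀(1 − e^(−5k_d)) ⇒ L₀ = BOD₅ / (1 − e^(−5×0.0684))
= 12.6 / (1 − 0.7103) = 12.6 / 0.2897 = 43.50 mg/L.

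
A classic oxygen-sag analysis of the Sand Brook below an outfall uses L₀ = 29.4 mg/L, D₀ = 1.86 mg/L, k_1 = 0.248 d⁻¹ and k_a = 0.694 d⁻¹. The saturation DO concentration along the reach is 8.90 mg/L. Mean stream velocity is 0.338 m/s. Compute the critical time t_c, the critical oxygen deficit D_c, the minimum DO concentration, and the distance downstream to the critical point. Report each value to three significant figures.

At the critical point dD/dt = 0, so k_1 L₀ e^(−k_1 t) = k_a D. Substituting D(t) from the Streeter–Phelps equation and solving for t gives
t_c = ln[(k_a/k_1)(1 − D₀(k_a−k_1)/(k_1 L₀))] / (k_a−k_1).
Here k_a−k_1 = 0.4460 d⁻¹ and 1 − D₀(k_a−k_1)/(k_1 L₀) = 1 − 1.86×0.4460/(0.248×29.4) = 0.8862, so
t_c = ln(2.798 × 0.8862) / 0.4460 = 0.9083 / 0.4460 = 2.036 d.
L(t_c) = L₀ e^(−k_1 t_c) = 29.4 × 0.6035 = 17.74 mg/L, and at the critical point k_a D_c = k_1 L, so D_c = (0.248/0.694) × 17.74 = 6.340 mg/L.
Minimum DO = C_s − D_c = 8.90 − 6.340 = 2.560 mg/L.
x_c = v t_c = 0.338 m/s × 2.036 d × 86400 s/d = 59470 m ≈ 59.5 km.

t_c ≈ 2.04 d; D_c ≈ 6.34 mg/L; min DO ≈ 2.56 mg/L; x_c ≈ 59.5 km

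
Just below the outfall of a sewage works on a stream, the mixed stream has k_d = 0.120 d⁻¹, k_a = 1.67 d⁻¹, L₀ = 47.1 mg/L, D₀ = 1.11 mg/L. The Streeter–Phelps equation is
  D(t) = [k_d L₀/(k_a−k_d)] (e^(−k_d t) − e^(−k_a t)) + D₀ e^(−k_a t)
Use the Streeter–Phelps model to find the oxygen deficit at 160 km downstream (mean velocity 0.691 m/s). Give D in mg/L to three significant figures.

Travel time t = x/v = 160 km / (0.691 m/s) = 160000 m / 0.691 m/s = 231500 s = 2.680 d.
k_d L₀/(k_a−k_d) = 0.120×47.1/(1.67−0.120) = 5.652/1.550 = 3.646 mg/L.
e^(−k_d t) = e^(−0.120×2.680) = 0.7250; e^(−k_a t) = e^(−1.67×2.680) = 0.01138.
D = 3.646 × (0.7250 − 0.01138) + 1.11 × 0.01138 = 2.602 + 0.01264 = 2.615 mg/L.

D ≈ 2.61 mg/L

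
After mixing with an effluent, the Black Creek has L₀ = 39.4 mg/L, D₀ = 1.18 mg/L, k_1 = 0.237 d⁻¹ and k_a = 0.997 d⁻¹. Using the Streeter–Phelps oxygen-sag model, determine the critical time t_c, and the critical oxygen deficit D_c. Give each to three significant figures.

t_c = [1/(k_a−k_1)] ln[(k_a/k_1)(1 − D₀(k_a−k_1)/(k_1 L₀))]
= [1/(0.997−0.237)] ln[(0.997/0.237)(1 − 1.18×0.7600/(0.237×39.4))]
= (1/0.7600) ln[4.207 × 0.9040] = 1.316 × ln(3.803) = 1.316 × 1.336 = 1.758 d.
L(t_c) = L₀ e^(−k_1 t_c) = 39.4 × 0.6593 = 25.98 mg/L, and at the critical point k_a D_c = k_1 L, so D_c = (0.237/0.997) × 25.98 = 6.175 mg/L.

t_c ≈ 1.76 d; D_c ≈ 6.18 mg/L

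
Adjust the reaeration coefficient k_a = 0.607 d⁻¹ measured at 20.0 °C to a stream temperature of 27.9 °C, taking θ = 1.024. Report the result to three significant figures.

k_a(T₂) = k_a(T₁) · θ^(T₂−T₁) = 0.607 × 1.024^(27.9−20.0)
= 0.607 × 1.024^7.90 = 0.607 × 1.206 = 0.7321 d⁻¹.

k_a ≈ 0.732 d⁻¹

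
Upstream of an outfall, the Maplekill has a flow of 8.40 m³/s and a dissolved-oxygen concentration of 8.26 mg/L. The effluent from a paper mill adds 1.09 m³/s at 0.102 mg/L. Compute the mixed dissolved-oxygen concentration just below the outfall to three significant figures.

Flow-weighted mixing: C = (Q_r C_r + Q_w C_w)/(Q_r + Q_w)
= (8.40×8.26 + 1.09×0.102)/(8.40 + 1.09) = 69.50/9.490 = 7.323 mg/L.

7.32 mg/L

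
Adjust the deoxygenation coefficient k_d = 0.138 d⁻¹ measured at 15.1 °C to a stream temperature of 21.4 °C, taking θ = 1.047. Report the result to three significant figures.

k_d ≈ 0.184 d⁻¹

k_d(T₂) = k_d(T₁) · θ^(T₂−T₁) = 0.138 × 1.047^(21.4−15.1)
= 0.138 × 1.047^6.30 = 0.138 × 1.336 = 0.1843 d⁻¹.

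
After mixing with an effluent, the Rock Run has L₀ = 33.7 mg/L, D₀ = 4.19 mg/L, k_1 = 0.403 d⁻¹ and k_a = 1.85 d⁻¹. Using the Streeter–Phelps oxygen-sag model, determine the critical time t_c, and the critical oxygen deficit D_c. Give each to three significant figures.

t_c ≈ 0.645 d; D_c ≈ 5.66 mg/L

t_c = [1/(k_a−k_1)] ln[(k_a/k_1)(1 − D₀(k_a−k_1)/(k_1 L₀))]
= [1/(1.85−0.403)] ln[(1.85/0.403)(1 − 4.19×1.447/(0.403×33.7))]
= (1/1.447) ln[4.591 × 0.5536] = 0.6911 × ln(2.541) = 0.6911 × 0.9326 = 0.6445 d.
L(t_c) = L₀ e^(−k_1 t_c) = 33.7 × 0.7712 = 25.99 mg/L, and at the critical point k_a D_c = k_1 L, so D_c = (0.403/1.85) × 25.99 = 5.662 mg/L.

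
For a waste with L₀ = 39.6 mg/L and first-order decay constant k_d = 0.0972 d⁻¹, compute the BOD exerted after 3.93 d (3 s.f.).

y_t = L₀(1 − e^(−k_d t)) = 39.6 × (1 − e^(−0.0972×3.93))
= 39.6 × (1 − 0.6825) = 39.6 × 0.3175 = 12.57 mg/L.

y ≈ 12.6 mg/L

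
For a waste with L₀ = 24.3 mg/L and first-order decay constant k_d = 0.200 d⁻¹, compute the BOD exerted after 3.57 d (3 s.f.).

y_t = L₀(1 − e^(−k_d t)) = 24.3 × (1 − e^(−0.200×3.57))
= 24.3 × (1 − 0.4897) = 24.3 × 0.5103 = 12.40 mg/L.

y ≈ 12.4 mg/L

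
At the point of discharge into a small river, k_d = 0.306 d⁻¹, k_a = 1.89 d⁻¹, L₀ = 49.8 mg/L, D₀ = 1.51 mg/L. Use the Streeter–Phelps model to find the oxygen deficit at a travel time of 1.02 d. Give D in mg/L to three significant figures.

D ≈ 5.86 mg/L

k_d L₀/(k_a−k_d) = 0.306×49.8/(1.89−0.306) = 15.24/1.584 = 9.620 mg/L.
e^(−k_d t) = e^(−0.306×1.020) = 0.7319; e^(−k_a t) = e^(−1.89×1.020) = 0.1455.
D = 9.620 × (0.7319 − 0.1455) + 1.51 × 0.1455 = 5.642 + 0.2197 = 5.861 mg/L.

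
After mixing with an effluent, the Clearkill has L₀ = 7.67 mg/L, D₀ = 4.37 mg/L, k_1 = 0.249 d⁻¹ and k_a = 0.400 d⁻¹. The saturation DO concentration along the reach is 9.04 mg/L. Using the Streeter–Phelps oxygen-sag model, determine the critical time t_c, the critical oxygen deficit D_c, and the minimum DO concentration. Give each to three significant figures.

t_c ≈ 0.332 d; D_c ≈ 4.40 mg/L; min DO ≈ 4.64 mg/L

At the critical point dD/dt = 0, so k_1 L₀ e^(−k_1 t) = k_a D. Substituting D(t) from the Streeter–Phelps equation and solving for t gives
t_c = ln[(k_a/k_1)(1 − D₀(k_a−k_1)/(k_1 L₀))] / (k_a−k_1).
Here k_a−k_1 = 0.1510 d⁻¹ and 1 − D₀(k_a−k_1)/(k_1 L₀) = 1 − 4.37×0.1510/(0.249×7.67) = 0.6545, so
t_c = ln(1.606 × 0.6545) / 0.1510 = 0.05011 / 0.1510 = 0.3318 d.
L(t_c) = L₀ e^(−k_1 t_c) = 7.67 × 0.9207 = 7.062 mg/L, and at the critical point k_a D_c = k_1 L, so D_c = (0.249/0.400) × 7.062 = 4.396 mg/L.
Minimum DO = C_s − D_c = 9.04 − 4.396 = 4.644 mg/L.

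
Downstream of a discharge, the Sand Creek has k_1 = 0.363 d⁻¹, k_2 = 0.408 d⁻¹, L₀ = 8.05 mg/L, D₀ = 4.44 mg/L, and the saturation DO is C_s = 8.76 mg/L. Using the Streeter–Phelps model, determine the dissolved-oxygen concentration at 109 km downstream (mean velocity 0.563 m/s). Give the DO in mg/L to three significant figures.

Travel time t = x/v = 109 km / (0.563 m/s) = 109000 m / 0.563 m/s = 193600 s = 2.241 d.
k_1 L₀/(k_2−k_1) = 0.363×8.05/(0.408−0.363) = 2.922/0.04500 = 64.94 mg/L.
e^(−k_1 t) = e^(−0.363×2.241) = 0.4433; e^(−k_2 t) = e^(−0.408×2.241) = 0.4008.
D = 64.94 × (0.4433 − 0.4008) + 4.44 × 0.4008 = 2.761 + 1.780 = 4.541 mg/L.
DO = C_s − D = 8.76 − 4.541 = 4.219 mg/L.

DO ≈ 4.22 mg/L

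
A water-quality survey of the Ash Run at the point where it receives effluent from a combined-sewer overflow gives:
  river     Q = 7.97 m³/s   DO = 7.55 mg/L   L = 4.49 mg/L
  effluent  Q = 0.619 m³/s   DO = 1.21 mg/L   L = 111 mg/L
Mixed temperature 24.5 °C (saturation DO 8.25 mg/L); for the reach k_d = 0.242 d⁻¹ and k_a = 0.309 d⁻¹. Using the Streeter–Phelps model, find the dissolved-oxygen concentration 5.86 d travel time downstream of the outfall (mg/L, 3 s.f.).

Mixed DO = (7.97×7.55 + 0.619×1.21)/(7.97+0.619) = 60.92/8.589 = 7.093 mg/L.
Mixed L₀ = (7.97×4.49 + 0.619×111)/(8.589) = 104.5/8.589 = 12.17 mg/L.
Initial deficit D₀ = C_s − DO₀ = 8.25 − 7.093 = 1.157 mg/L.
D(5.86) = [0.242×12.17/(0.309−0.242)](e^(−0.242×5.86) − e^(−0.309×5.86)) + 1.157 e^(−0.309×5.86)
= 43.94 × (0.2422 − 0.1635) + 1.157 × 0.1635 = 3.645 mg/L.
DO = 8.25 − 3.645 = 4.605 mg/L.

DO ≈ 4.61 mg/L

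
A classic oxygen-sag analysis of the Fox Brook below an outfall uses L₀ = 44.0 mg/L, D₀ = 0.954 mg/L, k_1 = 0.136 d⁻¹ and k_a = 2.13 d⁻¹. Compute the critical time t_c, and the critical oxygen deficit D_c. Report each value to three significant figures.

At the critical point dD/dt = 0, so k_1 L₀ e^(−k_1 t) = k_a D. Substituting D(t) from the Streeter–Phelps equation and solving for t gives
t_c = ln[(k_a/k_1)(1 − D₀(k_a−k_1)/(k_1 L₀))] / (k_a−k_1).
Here k_a−k_1 = 1.994 d⁻¹ and 1 − D₀(k_a−k_1)/(k_1 L₀) = 1 − 0.954×1.994/(0.136×44.0) = 0.6821, so
t_c = ln(15.66 × 0.6821) / 1.994 = 2.369 / 1.994 = 1.188 d.
D_c = (k_1/k_a) L₀ e^(−k_1 t_c) = (0.136/2.13) × 44.0 × e^(−0.136×1.188) = 0.06385 × 44.0 × 0.8508 = 2.390 mg/L.

t_c ≈ 1.19 d; D_c ≈ 2.39 mg/L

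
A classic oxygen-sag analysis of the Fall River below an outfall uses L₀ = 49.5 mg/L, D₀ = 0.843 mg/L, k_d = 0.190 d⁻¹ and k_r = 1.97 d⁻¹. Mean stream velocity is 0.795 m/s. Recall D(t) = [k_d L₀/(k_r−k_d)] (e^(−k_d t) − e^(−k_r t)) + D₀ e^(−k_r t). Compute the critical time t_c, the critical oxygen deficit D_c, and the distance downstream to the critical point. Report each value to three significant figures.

t_c ≈ 1.22 d; D_c ≈ 3.79 mg/L; x_c ≈ 83.5 km

t_c = [1/(k_r−k_d)] ln[(k_r/k_d)(1 − D₀(k_r−k_d)/(k_d L₀))]
= [1/(1.97−0.190)] ln[(1.97/0.190)(1 − 0.843×1.780/(0.190×49.5))]
= (1/1.780) ln[10.37 × 0.8405] = 0.5618 × ln(8.714) = 0.5618 × 2.165 = 1.216 d.
D_c = (k_d/k_r) L₀ e^(−k_d t_c) = (0.190/1.97) × 49.5 × e^(−0.190×1.216) = 0.09645 × 49.5 × 0.7937 = 3.789 mg/L.
x_c = v t_c = 0.795 m/s × 1.216 d × 86400 s/d = 83540 m ≈ 83.5 km.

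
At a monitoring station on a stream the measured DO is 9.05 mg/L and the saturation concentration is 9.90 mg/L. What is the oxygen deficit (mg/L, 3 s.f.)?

D = C_s − C = 9.90 − 9.05 = 0.850 mg/L.

D ≈ 0.850 mg/L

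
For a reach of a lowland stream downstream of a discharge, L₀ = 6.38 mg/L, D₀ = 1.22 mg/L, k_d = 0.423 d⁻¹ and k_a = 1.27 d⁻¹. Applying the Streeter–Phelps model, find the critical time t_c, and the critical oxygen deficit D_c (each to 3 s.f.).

At the critical point dD/dt = 0, so k_d L₀ e^(−k_d t) = k_a D. Substituting D(t) from the Streeter–Phelps equation and solving for t gives
t_c = ln[(k_a/k_d)(1 − D₀(k_a−k_d)/(k_d L₀))] / (k_a−k_d).
Here k_a−k_d = 0.8470 d⁻¹ and 1 − D₀(k_a−k_d)/(k_d L₀) = 1 − 1.22×0.8470/(0.423×6.38) = 0.6171, so
t_c = ln(3.002 × 0.6171) / 0.8470 = 0.6167 / 0.8470 = 0.7281 d.
L(t_c) = L₀ e^(−k_d t_c) = 6.38 × 0.7349 = 4.689 mg/L, and at the critical point k_a D_c = k_d L, so D_c = (0.423/1.27) × 4.689 = 1.562 mg/L.

t_c ≈ 0.728 d; D_c ≈ 1.56 mg/L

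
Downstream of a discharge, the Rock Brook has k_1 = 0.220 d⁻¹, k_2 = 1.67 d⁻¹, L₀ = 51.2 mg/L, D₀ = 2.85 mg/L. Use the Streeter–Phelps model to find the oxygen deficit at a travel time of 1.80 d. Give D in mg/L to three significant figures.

D ≈ 4.98 mg/L

k_1 L₀/(k_2−k_1) = 0.220×51.2/(1.67−0.220) = 11.26/1.450 = 7.768 mg/L.
e^(−k_1 t) = e^(−0.220×1.800) = 0.6730; e^(−k_2 t) = e^(−1.67×1.800) = 0.04949.
D = 7.768 × (0.6730 − 0.04949) + 2.85 × 0.04949 = 4.844 + 0.1410 = 4.985 mg/L.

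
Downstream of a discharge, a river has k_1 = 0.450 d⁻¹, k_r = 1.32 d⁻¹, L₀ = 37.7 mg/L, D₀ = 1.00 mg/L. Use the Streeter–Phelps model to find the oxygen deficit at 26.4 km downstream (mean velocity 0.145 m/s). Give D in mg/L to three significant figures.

D ≈ 6.41 mg/L

Travel time t = x/v = 26.4 km / (0.145 m/s) = 26400 m / 0.145 m/s = 182100 s = 2.107 d.
k_1 L₀/(k_r−k_1) = 0.450×37.7/(1.32−0.450) = 16.97/0.8700 = 19.50 mg/L.
e^(−k_1 t) = e^(−0.450×2.107) = 0.3874; e^(−k_r t) = e^(−1.32×2.107) = 0.06194.
D = 19.50 × (0.3874 − 0.06194) + 1.00 × 0.06194 = 6.347 + 0.06194 = 6.409 mg/L.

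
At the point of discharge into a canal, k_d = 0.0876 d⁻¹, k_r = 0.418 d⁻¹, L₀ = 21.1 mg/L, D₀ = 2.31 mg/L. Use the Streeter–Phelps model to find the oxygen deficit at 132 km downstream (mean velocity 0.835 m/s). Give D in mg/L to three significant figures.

D ≈ 3.24 mg/L

Travel time t = x/v = 132 km / (0.835 m/s) = 132000 m / 0.835 m/s = 158100 s = 1.830 d.
k_d L₀/(k_r−k_d) = 0.0876×21.1/(0.418−0.0876) = 1.848/0.3304 = 5.594 mg/L.
e^(−k_d t) = e^(−0.0876×1.830) = 0.8519; e^(−k_r t) = e^(−0.418×1.830) = 0.4654.
D = 5.594 × (0.8519 − 0.4654) + 2.31 × 0.4654 = 2.162 + 1.075 = 3.237 mg/L.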